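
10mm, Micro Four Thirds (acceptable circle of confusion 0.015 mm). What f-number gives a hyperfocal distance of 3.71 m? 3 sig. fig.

Rearrange H = f²/(N·c) + f for N: N = f² / ((H − f)·c).
N = 10² / ((3710 − 10) × 0.015) = 100 / 55.50 ≈ 1.80.

f/1.80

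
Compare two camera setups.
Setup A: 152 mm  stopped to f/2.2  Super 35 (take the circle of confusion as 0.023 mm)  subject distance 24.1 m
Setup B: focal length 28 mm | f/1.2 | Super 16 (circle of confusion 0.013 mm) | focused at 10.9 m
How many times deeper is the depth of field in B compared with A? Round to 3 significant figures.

1.95

Setup A: H = 152²/(2.2×0.023) + 152 ≈ 456752.8 mm; DoF = Df − Dn = 25434.0 − 22899.0 ≈ 2535.0 mm.
Setup B: H = 28²/(1.2×0.013) + 28 ≈ 50284.4 mm; DoF = Df − Dn = 13908.9 − 8961.4 ≈ 4947.5 mm.
Ratio = 4947.5 / 2535.0 ≈ 1.95.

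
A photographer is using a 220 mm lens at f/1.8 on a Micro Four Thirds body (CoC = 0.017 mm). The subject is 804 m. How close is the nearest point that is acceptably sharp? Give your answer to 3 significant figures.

533 m

Hyperfocal distance H = f²/(N·c) + f = 220²/(1.8 × 0.017) + 220 = 48400/0.0306 + 220 ≈ 1581919.3 mm ≈ 1582 m.
Near limit Dn = s·(H − f)/(H + s − 2f) = 804000 × (1581919.3 − 220) / (1581919.3 + 804000 − 2 × 220) = 804000 × 1581699.3 / 2385479.3 ≈ 533095 mm ≈ 533 m.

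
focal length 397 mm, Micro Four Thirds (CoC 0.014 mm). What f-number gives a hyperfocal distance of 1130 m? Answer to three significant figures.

Rearrange H = f²/(N·c) + f for N: N = f² / ((H − f)·c).
N = 397² / ((1130000 − 397) × 0.014) = 157609 / 15814 ≈ 9.97.

f/9.97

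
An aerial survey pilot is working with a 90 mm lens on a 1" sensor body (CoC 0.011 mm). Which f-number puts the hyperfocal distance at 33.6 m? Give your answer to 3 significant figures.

Rearrange H = f²/(N·c) + f for N: N = f² / ((H − f)·c).
N = 90² / ((33600 − 90) × 0.011) = 8100 / 368.6 ≈ 22.

f/22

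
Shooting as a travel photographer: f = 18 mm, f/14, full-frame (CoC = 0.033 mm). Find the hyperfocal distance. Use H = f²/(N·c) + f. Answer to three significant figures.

Hyperfocal distance H = f²/(N·c) + f = 18²/(14 × 0.033) + 18 = 324/0.462 + 18 ≈ 719.3 mm ≈ 0.719 m.

0.719 m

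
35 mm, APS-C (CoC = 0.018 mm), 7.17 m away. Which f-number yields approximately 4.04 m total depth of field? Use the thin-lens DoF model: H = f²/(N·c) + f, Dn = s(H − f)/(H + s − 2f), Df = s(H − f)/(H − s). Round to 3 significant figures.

f/2.50

Write h = H − f = f²/(N·c). The thin-lens limits are Dn = s·h/(h + (s−f)) and Df = s·h/(h − (s−f)), so DoF = Df − Dn = 2·s·(s−f)·h / (h² − (s−f)²).
That is a quadratic in h: DoF·h² − 2·s·(s−f)·h − DoF·(s−f)² = 0 ⇒ h = (s−f)·(s + √(s² + DoF²)) / DoF = 7135 × (7170 + √(7170² + 4040²)) / 4040 = 7135 × (7170 + 8229.85) / 4040 ≈ 27198 mm.
Then N = f²/(c·h) = 35² / (0.018 × 27198) = 1225 / 489.56 ≈ 2.50.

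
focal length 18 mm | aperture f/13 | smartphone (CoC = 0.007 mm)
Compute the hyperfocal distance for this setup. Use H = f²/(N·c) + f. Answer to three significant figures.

Hyperfocal distance H = f²/(N·c) + f = 18²/(13 × 0.007) + 18 = 324/0.091 + 18 ≈ 3578.4 mm ≈ 3.58 m.

3.58 m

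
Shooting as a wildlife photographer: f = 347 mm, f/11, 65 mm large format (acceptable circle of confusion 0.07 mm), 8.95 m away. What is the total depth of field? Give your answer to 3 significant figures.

0.988 m

Hyperfocal distance H = f²/(N·c) + f = 347²/(11 × 0.07) + 347 = 120409/0.77 + 347 ≈ 156722.3 mm ≈ 156.7 m.
Near limit Dn = s·(H − f)/(H + s − 2f) = 8950 × (156722.3 − 347) / (156722.3 + 8950 − 2 × 347) = 8950 × 156375.3 / 164978.3 ≈ 8483.29 mm.
Far limit Df = s·(H − f)/(H − s) = 8950 × (156722.3 − 347) / (156722.3 − 8950) = 8950 × 156375.3 / 147772.3 ≈ 9471.05 mm.
Depth of field = Df − Dn = 9471.05 − 8483.29 ≈ 987.76 mm ≈ 0.988 m.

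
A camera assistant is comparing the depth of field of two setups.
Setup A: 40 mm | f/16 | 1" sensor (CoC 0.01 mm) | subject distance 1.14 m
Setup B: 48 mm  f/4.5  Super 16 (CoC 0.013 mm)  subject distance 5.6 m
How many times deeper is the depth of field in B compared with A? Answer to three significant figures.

Setup A: H = 40²/(16×0.01) + 40 ≈ 10040.0 mm; DoF = Df − Dn = 1280.90 − 1027.03 ≈ 253.87 mm.
Setup B: H = 48²/(4.5×0.013) + 48 ≈ 39432.6 mm; DoF = Df − Dn = 6519.0 − 4908.1 ≈ 1610.9 mm.
Ratio = 1610.9 / 253.87 ≈ 6.35.

6.35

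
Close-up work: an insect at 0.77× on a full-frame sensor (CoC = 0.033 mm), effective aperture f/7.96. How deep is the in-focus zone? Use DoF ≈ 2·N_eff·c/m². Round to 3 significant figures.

At magnification m, DoF ≈ 2·N_eff·c/m² = 2 × 7.96 × 0.033 / 0.77² = 0.5254 / 0.5929 ≈ 0.886 mm.

0.886 mm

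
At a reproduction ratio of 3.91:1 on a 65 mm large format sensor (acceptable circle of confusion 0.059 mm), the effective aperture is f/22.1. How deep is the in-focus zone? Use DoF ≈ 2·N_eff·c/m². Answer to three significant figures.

0.171 mm

At magnification m, DoF ≈ 2·N_eff·c/m² = 2 × 22.1 × 0.059 / 3.91² = 2.608 / 15.29 ≈ 0.171 mm.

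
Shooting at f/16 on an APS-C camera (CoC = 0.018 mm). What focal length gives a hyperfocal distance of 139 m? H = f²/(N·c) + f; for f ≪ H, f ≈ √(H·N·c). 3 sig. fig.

200 mm

From H = f²/(N·c) + f, with f ≪ H: f ≈ √(H·N·c) = √(139000 × 16 × 0.018) = √40032 ≈ 200.1 mm.
The +f correction barely moves this — solving exactly, f² + N·c·f − N·c·H = 0 ⇒ f = (−N·c + √((N·c)² + 4·N·c·H))/2 = (−0.288 + √160128)/2 ≈ 199.94 mm, so f ≈ 200 mm.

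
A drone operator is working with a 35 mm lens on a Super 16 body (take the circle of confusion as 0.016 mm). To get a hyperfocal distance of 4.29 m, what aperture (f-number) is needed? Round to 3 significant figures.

Rearrange H = f²/(N·c) + f for N: N = f² / ((H − f)·c).
N = 35² / ((4290 − 35) × 0.016) = 1225 / 68.08 ≈ 18.

f/18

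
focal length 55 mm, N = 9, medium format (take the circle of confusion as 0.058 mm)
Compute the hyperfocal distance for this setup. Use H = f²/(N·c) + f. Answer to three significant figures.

Hyperfocal distance H = f²/(N·c) + f = 55²/(9 × 0.058) + 55 = 3025/0.522 + 55 ≈ 5850.0 mm ≈ 5.85 m.

5.85 m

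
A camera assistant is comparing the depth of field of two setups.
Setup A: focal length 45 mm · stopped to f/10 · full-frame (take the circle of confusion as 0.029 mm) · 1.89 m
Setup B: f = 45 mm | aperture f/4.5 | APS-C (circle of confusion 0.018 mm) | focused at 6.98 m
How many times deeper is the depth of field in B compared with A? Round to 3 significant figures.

Setup A: H = 45²/(10×0.029) + 45 ≈ 7027.8 mm; DoF = Df − Dn = 2568.7 − 1495.0 ≈ 1073.7 mm.
Setup B: H = 45²/(4.5×0.018) + 45 ≈ 25045.0 mm; DoF = Df − Dn = 9659.6 − 5464.2 ≈ 4195.4 mm.
Ratio = 4195.4 / 1073.7 ≈ 3.91.

3.91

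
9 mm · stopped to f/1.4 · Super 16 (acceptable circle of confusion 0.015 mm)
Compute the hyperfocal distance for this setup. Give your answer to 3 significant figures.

Hyperfocal distance H = f²/(N·c) + f = 9²/(1.4 × 0.015) + 9 = 81/0.021 + 9 ≈ 3866.1 mm ≈ 3.87 m.

3.87 m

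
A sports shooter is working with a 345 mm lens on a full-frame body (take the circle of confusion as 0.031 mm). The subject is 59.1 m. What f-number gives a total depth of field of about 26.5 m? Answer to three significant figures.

Write h = H − f = f²/(N·c). The thin-lens limits are Dn = s·h/(h + (s−f)) and Df = s·h/(h − (s−f)), so DoF = Df − Dn = 2·s·(s−f)·h / (h² − (s−f)²).
That is a quadratic in h: DoF·h² − 2·s·(s−f)·h − DoF·(s−f)² = 0 ⇒ h = (s−f)·(s + √(s² + DoF²)) / DoF = 58755 × (59100 + √(59100² + 26500²)) / 26500 = 58755 × (59100 + 64769.3) / 26500 ≈ 274639 mm.
Then N = f²/(c·h) = 345² / (0.031 × 274639) = 119025 / 8513.8 ≈ 14.

f/14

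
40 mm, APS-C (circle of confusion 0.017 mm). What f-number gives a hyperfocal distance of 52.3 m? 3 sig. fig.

f/1.80

Rearrange H = f²/(N·c) + f for N: N = f² / ((H − f)·c).
N = 40² / ((52300 − 40) × 0.017) = 1600 / 888.4 ≈ 1.80.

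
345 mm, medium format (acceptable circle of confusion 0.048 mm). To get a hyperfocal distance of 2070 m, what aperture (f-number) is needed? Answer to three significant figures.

Rearrange H = f²/(N·c) + f for N: N = f² / ((H − f)·c).
N = 345² / ((2070000 − 345) × 0.048) = 119025 / 99343 ≈ 1.20.

f/1.20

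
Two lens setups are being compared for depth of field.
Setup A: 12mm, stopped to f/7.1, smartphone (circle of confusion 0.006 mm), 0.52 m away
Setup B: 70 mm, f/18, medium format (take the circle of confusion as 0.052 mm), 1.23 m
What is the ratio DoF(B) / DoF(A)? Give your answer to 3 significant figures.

3.58

Setup A: H = 12²/(7.1×0.006) + 12 ≈ 3392.3 mm; DoF = Df − Dn = 611.97 − 452.06 ≈ 159.91 mm.
Setup B: H = 70²/(18×0.052) + 70 ≈ 5305.0 mm; DoF = Df − Dn = 1580.13 − 1006.89 ≈ 573.24 mm.
Ratio = 573.24 / 159.91 ≈ 3.58.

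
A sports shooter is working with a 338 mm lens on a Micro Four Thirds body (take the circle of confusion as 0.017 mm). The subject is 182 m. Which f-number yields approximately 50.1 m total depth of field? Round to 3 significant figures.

f/5

Write h = H − f = f²/(N·c). The thin-lens limits are Dn = s·h/(h + (s−f)) and Df = s·h/(h − (s−f)), so DoF = Df − Dn = 2·s·(s−f)·h / (h² − (s−f)²).
That is a quadratic in h: DoF·h² − 2·s·(s−f)·h − DoF·(s−f)² = 0 ⇒ h = (s−f)·(s + √(s² + DoF²)) / DoF = 181662 × (182000 + √(182000² + 50100²)) / 50100 = 181662 × (182000 + 188770) / 50100 ≈ 1344407 mm.
Then N = f²/(c·h) = 338² / (0.017 × 1344407) = 114244 / 22855 ≈ 5.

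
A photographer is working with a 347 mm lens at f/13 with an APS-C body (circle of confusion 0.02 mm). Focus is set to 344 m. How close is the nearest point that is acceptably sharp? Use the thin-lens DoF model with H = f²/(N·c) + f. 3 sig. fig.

Hyperfocal distance H = f²/(N·c) + f = 347²/(13 × 0.02) + 347 = 120409/0.26 + 347 ≈ 463458.5 mm ≈ 463.5 m.
Near limit Dn = s·(H − f)/(H + s − 2f) = 344000 × (463458.5 − 347) / (463458.5 + 344000 − 2 × 347) = 344000 × 463111.5 / 806764.5 ≈ 197468 mm ≈ 197 m.

197 m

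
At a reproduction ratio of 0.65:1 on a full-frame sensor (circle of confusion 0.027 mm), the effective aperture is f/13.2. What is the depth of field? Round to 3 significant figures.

1.69 mm

At magnification m, DoF ≈ 2·N_eff·c/m² = 2 × 13.2 × 0.027 / 0.65² = 0.7128 / 0.4225 ≈ 1.69 mm.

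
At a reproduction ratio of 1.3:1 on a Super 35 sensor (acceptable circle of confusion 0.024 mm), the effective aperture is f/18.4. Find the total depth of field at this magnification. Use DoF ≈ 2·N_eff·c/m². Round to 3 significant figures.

0.523 mm

At magnification m, DoF ≈ 2·N_eff·c/m² = 2 × 18.4 × 0.024 / 1.3² = 0.8832 / 1.69 ≈ 0.523 mm.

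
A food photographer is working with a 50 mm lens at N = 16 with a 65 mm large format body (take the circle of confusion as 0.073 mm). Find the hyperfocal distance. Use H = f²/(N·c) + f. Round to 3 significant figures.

2.19 m

Hyperfocal distance H = f²/(N·c) + f = 50²/(16 × 0.073) + 50 = 2500/1.168 + 50 ≈ 2190.4 mm ≈ 2.19 m.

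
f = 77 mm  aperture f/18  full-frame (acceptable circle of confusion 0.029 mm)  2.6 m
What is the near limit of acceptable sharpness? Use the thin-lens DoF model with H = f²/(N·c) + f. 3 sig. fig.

2.13 m

Hyperfocal distance H = f²/(N·c) + f = 77²/(18 × 0.029) + 77 = 5929/0.522 + 77 ≈ 11435.2 mm ≈ 11.44 m.
Near limit Dn = s·(H − f)/(H + s − 2f) = 2600 × (11435.2 − 77) / (11435.2 + 2600 − 2 × 77) = 2600 × 11358.2 / 13881.2 ≈ 2127.4 mm ≈ 2.13 m.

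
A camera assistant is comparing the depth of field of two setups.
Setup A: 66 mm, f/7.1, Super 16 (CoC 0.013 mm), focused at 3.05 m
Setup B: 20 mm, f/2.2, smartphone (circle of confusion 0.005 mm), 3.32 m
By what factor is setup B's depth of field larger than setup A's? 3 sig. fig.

Setup A: H = 66²/(7.1×0.013) + 66 ≈ 47259.9 mm; DoF = Df − Dn = 3255.86 − 2868.62 ≈ 387.24 mm.
Setup B: H = 20²/(2.2×0.005) + 20 ≈ 36383.6 mm; DoF = Df − Dn = 3651.36 − 3043.78 ≈ 607.58 mm.
Ratio = 607.58 / 387.24 ≈ 1.57.

1.57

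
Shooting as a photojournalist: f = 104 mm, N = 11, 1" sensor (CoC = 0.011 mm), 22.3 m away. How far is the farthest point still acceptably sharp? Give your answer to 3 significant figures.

29.7 m

Hyperfocal distance H = f²/(N·c) + f = 104²/(11 × 0.011) + 104 = 10816/0.121 + 104 ≈ 89492.4 mm ≈ 89.49 m.
Far limit Df = s·(H − f)/(H − s) = 22300 × (89492.4 − 104) / (89492.4 − 22300) = 22300 × 89388.4 / 67192.4 ≈ 29666 mm ≈ 29.7 m.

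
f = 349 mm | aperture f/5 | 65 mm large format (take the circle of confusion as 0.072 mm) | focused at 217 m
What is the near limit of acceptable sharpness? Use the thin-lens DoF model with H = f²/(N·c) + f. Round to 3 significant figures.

Hyperfocal distance H = f²/(N·c) + f = 349²/(5 × 0.072) + 349 = 121801/0.36 + 349 ≈ 338685.1 mm ≈ 338.7 m.
Near limit Dn = s·(H − f)/(H + s − 2f) = 217000 × (338685.1 − 349) / (338685.1 + 217000 − 2 × 349) = 217000 × 338336.1 / 554987.1 ≈ 132289 mm ≈ 132 m.

132 m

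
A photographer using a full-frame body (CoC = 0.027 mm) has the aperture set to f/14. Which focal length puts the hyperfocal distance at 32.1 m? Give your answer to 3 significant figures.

From H = f²/(N·c) + f, with f ≪ H: f ≈ √(H·N·c) = √(32100 × 14 × 0.027) = √12134 ≈ 110.2 mm.
The +f correction barely moves this — solving exactly, f² + N·c·f − N·c·H = 0 ⇒ f = (−N·c + √((N·c)² + 4·N·c·H))/2 = (−0.378 + √48535)/2 ≈ 109.96 mm, so f ≈ 110 mm.

110 mm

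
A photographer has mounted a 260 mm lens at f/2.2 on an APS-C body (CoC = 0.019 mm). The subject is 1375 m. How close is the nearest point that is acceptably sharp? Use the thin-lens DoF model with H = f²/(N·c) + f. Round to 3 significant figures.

Hyperfocal distance H = f²/(N·c) + f = 260²/(2.2 × 0.019) + 260 = 67600/0.0418 + 260 ≈ 1617484.9 mm ≈ 1617 m.
Near limit Dn = s·(H − f)/(H + s − 2f) = 1375000 × (1617484.9 − 260) / (1617484.9 + 1375000 − 2 × 260) = 1375000 × 1617224.9 / 2991964.9 ≈ 743219 mm ≈ 743 m.

743 m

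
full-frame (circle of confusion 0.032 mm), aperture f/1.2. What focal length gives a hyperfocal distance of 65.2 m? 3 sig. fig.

From H = f²/(N·c) + f, with f ≪ H: f ≈ √(H·N·c) = √(65200 × 1.2 × 0.032) = √2503.7 ≈ 50.04 mm.
The +f correction barely moves this — solving exactly, f² + N·c·f − N·c·H = 0 ⇒ f = (−N·c + √((N·c)² + 4·N·c·H))/2 = (−0.0384 + √10015)/2 ≈ 50.018 mm, so f ≈ 50.0 mm.

50.0 mm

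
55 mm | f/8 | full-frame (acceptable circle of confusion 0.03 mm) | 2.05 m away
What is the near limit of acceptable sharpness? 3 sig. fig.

1.77 m

Hyperfocal distance H = f²/(N·c) + f = 55²/(8 × 0.03) + 55 = 3025/0.24 + 55 ≈ 12659.2 mm ≈ 12.66 m.
Near limit Dn = s·(H − f)/(H + s − 2f) = 2050 × (12659.2 − 55) / (12659.2 + 2050 − 2 × 55) = 2050 × 12604.2 / 14599.2 ≈ 1769.9 mm ≈ 1.77 m.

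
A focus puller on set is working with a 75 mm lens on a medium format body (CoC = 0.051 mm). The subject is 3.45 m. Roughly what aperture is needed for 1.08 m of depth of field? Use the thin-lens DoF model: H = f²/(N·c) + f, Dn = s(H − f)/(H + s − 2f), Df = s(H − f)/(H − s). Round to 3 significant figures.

f/5

Write h = H − f = f²/(N·c). The thin-lens limits are Dn = s·h/(h + (s−f)) and Df = s·h/(h − (s−f)), so DoF = Df − Dn = 2·s·(s−f)·h / (h² − (s−f)²).
That is a quadratic in h: DoF·h² − 2·s·(s−f)·h − DoF·(s−f)² = 0 ⇒ h = (s−f)·(s + √(s² + DoF²)) / DoF = 3375 × (3450 + √(3450² + 1080²)) / 1080 = 3375 × (3450 + 3615.09) / 1080 ≈ 22078 mm.
Then N = f²/(c·h) = 75² / (0.051 × 22078) = 5625 / 1126.0 ≈ 5.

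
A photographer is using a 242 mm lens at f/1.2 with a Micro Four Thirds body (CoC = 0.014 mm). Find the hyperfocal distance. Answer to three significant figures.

3490 m

Hyperfocal distance H = f²/(N·c) + f = 242²/(1.2 × 0.014) + 242 = 58564/0.0168 + 242 ≈ 3486194.4 mm ≈ 3490 m.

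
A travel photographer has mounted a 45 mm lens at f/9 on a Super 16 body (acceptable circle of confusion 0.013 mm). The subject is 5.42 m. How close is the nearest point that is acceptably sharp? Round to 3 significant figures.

Hyperfocal distance H = f²/(N·c) + f = 45²/(9 × 0.013) + 45 = 2025/0.117 + 45 ≈ 17352.7 mm ≈ 17.35 m.
Near limit Dn = s·(H − f)/(H + s − 2f) = 5420 × (17352.7 − 45) / (17352.7 + 5420 − 2 × 45) = 5420 × 17307.7 / 22682.7 ≈ 4135.7 mm ≈ 4.14 m.

4.14 m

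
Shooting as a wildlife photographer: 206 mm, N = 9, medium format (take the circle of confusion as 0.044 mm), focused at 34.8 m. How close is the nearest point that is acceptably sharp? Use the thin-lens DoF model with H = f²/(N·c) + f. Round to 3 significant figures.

26.3 m

Hyperfocal distance H = f²/(N·c) + f = 206²/(9 × 0.044) + 206 = 42436/0.396 + 206 ≈ 107367.6 mm ≈ 107.4 m.
Near limit Dn = s·(H − f)/(H + s − 2f) = 34800 × (107367.6 − 206) / (107367.6 + 34800 − 2 × 206) = 34800 × 107161.6 / 141755.6 ≈ 26307 mm ≈ 26.3 m.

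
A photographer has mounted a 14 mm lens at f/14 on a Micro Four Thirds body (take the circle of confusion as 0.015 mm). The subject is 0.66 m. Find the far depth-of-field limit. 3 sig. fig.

Hyperfocal distance H = f²/(N·c) + f = 14²/(14 × 0.015) + 14 = 196/0.21 + 14 ≈ 947.3 mm ≈ 0.947 m.
Far limit Df = s·(H − f)/(H − s) = 660 × (947.3 − 14) / (947.3 − 660) = 660 × 933.3 / 287.3 ≈ 2143.9 mm ≈ 2.14 m.

2.14 m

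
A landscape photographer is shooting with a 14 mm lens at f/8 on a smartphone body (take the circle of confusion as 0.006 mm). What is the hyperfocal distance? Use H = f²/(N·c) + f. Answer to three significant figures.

Hyperfocal distance H = f²/(N·c) + f = 14²/(8 × 0.006) + 14 = 196/0.048 + 14 ≈ 4097.3 mm ≈ 4.10 m.

4.10 m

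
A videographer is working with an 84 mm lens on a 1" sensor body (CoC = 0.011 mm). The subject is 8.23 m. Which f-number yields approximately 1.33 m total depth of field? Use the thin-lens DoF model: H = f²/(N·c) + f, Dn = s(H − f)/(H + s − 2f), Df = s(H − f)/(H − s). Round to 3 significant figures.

Write h = H − f = f²/(N·c). The thin-lens limits are Dn = s·h/(h + (s−f)) and Df = s·h/(h − (s−f)), so DoF = Df − Dn = 2·s·(s−f)·h / (h² − (s−f)²).
That is a quadratic in h: DoF·h² − 2·s·(s−f)·h − DoF·(s−f)² = 0 ⇒ h = (s−f)·(s + √(s² + DoF²)) / DoF = 8146 × (8230 + √(8230² + 1330²)) / 1330 = 8146 × (8230 + 8336.77) / 1330 ≈ 101468 mm.
Then N = f²/(c·h) = 84² / (0.011 × 101468) = 7056 / 1116.2 ≈ 6.32.

f/6.32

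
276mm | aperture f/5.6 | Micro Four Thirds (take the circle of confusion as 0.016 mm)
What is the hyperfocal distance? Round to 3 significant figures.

Hyperfocal distance H = f²/(N·c) + f = 276²/(5.6 × 0.016) + 276 = 76176/0.0896 + 276 ≈ 850454.6 mm ≈ 850 m.

850 m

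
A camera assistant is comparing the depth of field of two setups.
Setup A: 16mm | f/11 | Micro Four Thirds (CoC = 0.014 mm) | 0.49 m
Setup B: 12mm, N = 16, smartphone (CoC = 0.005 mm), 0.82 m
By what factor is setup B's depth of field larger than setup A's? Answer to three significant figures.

3.03

Setup A: H = 16²/(11×0.014) + 16 ≈ 1678.3 mm; DoF = Df − Dn = 685.45 − 381.28 ≈ 304.17 mm.
Setup B: H = 12²/(16×0.005) + 12 ≈ 1812.0 mm; DoF = Df − Dn = 1487.90 − 565.95 ≈ 921.95 mm.
Ratio = 921.95 / 304.17 ≈ 3.03.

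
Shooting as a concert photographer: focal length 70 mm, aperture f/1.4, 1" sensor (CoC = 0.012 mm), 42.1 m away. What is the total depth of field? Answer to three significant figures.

12.4 m

Hyperfocal distance H = f²/(N·c) + f = 70²/(1.4 × 0.012) + 70 = 4900/0.0168 + 70 ≈ 291736.7 mm ≈ 291.7 m.
Near limit Dn = s·(H − f)/(H + s − 2f) = 42100 × (291736.7 − 70) / (291736.7 + 42100 − 2 × 70) = 42100 × 291666.7 / 333696.7 ≈ 36797 mm.
Far limit Df = s·(H − f)/(H − s) = 42100 × (291736.7 − 70) / (291736.7 − 42100) = 42100 × 291666.7 / 249636.7 ≈ 49188 mm.
Depth of field = Df − Dn = 49188 − 36797 ≈ 12391 mm ≈ 12.4 m.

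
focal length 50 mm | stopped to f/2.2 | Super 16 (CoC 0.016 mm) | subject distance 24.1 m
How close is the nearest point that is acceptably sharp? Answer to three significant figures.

18.0 m

Hyperfocal distance H = f²/(N·c) + f = 50²/(2.2 × 0.016) + 50 = 2500/0.0352 + 50 ≈ 71072.7 mm ≈ 71.07 m.
Near limit Dn = s·(H − f)/(H + s − 2f) = 24100 × (71072.7 − 50) / (71072.7 + 24100 − 2 × 50) = 24100 × 71022.7 / 95072.7 ≈ 18004 mm ≈ 18.0 m.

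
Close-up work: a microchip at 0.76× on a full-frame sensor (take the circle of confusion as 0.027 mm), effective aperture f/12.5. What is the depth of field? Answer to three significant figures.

1.17 mm

At magnification m, DoF ≈ 2·N_eff·c/m² = 2 × 12.5 × 0.027 / 0.76² = 0.675 / 0.5776 ≈ 1.17 mm.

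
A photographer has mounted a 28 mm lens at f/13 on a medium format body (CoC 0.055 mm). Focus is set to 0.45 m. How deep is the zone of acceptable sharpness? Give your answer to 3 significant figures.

407 mm

Hyperfocal distance H = f²/(N·c) + f = 28²/(13 × 0.055) + 28 = 784/0.715 + 28 ≈ 1124.5 mm ≈ 1.125 m.
Near limit Dn = s·(H − f)/(H + s − 2f) = 450 × (1124.5 − 28) / (1124.5 + 450 − 2 × 28) = 450 × 1096.5 / 1518.5 ≈ 324.94 mm.
Far limit Df = s·(H − f)/(H − s) = 450 × (1124.5 − 28) / (1124.5 − 450) = 450 × 1096.5 / 674.5 ≈ 731.54 mm.
Depth of field = Df − Dn = 731.54 − 324.94 ≈ 406.60 mm.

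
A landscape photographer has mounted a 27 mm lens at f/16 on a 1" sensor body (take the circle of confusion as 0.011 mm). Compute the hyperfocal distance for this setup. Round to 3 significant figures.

4.17 m

Hyperfocal distance H = f²/(N·c) + f = 27²/(16 × 0.011) + 27 = 729/0.176 + 27 ≈ 4169.0 mm ≈ 4.17 m.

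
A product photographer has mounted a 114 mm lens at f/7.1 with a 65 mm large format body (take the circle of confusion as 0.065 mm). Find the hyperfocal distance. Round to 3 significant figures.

28.3 m

Hyperfocal distance H = f²/(N·c) + f = 114²/(7.1 × 0.065) + 114 = 12996/0.4615 + 114 ≈ 28274.3 mm ≈ 28.3 m.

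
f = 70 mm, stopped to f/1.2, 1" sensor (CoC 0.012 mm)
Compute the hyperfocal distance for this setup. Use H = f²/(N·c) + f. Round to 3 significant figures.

Hyperfocal distance H = f²/(N·c) + f = 70²/(1.2 × 0.012) + 70 = 4900/0.0144 + 70 ≈ 340347.8 mm ≈ 340 m.

340 m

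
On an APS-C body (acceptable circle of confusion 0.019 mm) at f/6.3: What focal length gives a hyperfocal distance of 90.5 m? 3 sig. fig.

104 mm

From H = f²/(N·c) + f, with f ≪ H: f ≈ √(H·N·c) = √(90500 × 6.3 × 0.019) = √10833 ≈ 104.1 mm.
The +f correction barely moves this — solving exactly, f² + N·c·f − N·c·H = 0 ⇒ f = (−N·c + √((N·c)² + 4·N·c·H))/2 = (−0.1197 + √43331)/2 ≈ 104.02 mm, so f ≈ 104 mm.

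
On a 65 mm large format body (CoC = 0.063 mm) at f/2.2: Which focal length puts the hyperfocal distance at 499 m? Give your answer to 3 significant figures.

From H = f²/(N·c) + f, with f ≪ H: f ≈ √(H·N·c) = √(499000 × 2.2 × 0.063) = √69161 ≈ 263.0 mm.
The +f correction barely moves this — solving exactly, f² + N·c·f − N·c·H = 0 ⇒ f = (−N·c + √((N·c)² + 4·N·c·H))/2 = (−0.1386 + √276646)/2 ≈ 262.92 mm, so f ≈ 263 mm.

263 mm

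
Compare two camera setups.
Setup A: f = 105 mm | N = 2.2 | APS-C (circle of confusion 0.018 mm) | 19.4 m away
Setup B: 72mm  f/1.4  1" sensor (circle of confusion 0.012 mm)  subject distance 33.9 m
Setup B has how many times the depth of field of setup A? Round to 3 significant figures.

Setup A: H = 105²/(2.2×0.018) + 105 ≈ 278514.1 mm; DoF = Df − Dn = 20844.6 − 18142.6 ≈ 2702.0 mm.
Setup B: H = 72²/(1.4×0.012) + 72 ≈ 308643.4 mm; DoF = Df − Dn = 38074.0 − 30550.8 ≈ 7523.2 mm.
Ratio = 7523.2 / 2702.0 ≈ 2.78.

2.78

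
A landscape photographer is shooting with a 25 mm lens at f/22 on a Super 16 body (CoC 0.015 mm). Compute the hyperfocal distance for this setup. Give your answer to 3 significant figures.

Hyperfocal distance H = f²/(N·c) + f = 25²/(22 × 0.015) + 25 = 625/0.33 + 25 ≈ 1918.9 mm ≈ 1.92 m.

1.92 m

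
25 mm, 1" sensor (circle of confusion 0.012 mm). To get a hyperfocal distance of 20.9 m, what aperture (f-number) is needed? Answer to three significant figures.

Rearrange H = f²/(N·c) + f for N: N = f² / ((H − f)·c).
N = 25² / ((20900 − 25) × 0.012) = 625 / 250.5 ≈ 2.50.

f/2.50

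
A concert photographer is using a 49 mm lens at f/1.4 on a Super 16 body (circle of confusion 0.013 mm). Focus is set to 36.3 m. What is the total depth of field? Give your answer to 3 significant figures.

Hyperfocal distance H = f²/(N·c) + f = 49²/(1.4 × 0.013) + 49 = 2401/0.0182 + 49 ≈ 131972.1 mm ≈ 132.0 m.
Near limit Dn = s·(H − f)/(H + s − 2f) = 36300 × (131972.1 − 49) / (131972.1 + 36300 − 2 × 49) = 36300 × 131923.1 / 168174.1 ≈ 28475 mm.
Far limit Df = s·(H − f)/(H − s) = 36300 × (131972.1 − 49) / (131972.1 − 36300) = 36300 × 131923.1 / 95672.1 ≈ 50054 mm.
Depth of field = Df − Dn = 50054 − 28475 ≈ 21579 mm ≈ 21.6 m.

21.6 m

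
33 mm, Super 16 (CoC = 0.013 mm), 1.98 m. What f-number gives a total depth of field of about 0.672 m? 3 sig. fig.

f/7.10

Write h = H − f = f²/(N·c). The thin-lens limits are Dn = s·h/(h + (s−f)) and Df = s·h/(h − (s−f)), so DoF = Df − Dn = 2·s·(s−f)·h / (h² − (s−f)²).
That is a quadratic in h: DoF·h² − 2·s·(s−f)·h − DoF·(s−f)² = 0 ⇒ h = (s−f)·(s + √(s² + DoF²)) / DoF = 1947 × (1980 + √(1980² + 672²)) / 672 = 1947 × (1980 + 2090.93) / 672 ≈ 11795 mm.
Then N = f²/(c·h) = 33² / (0.013 × 11795) = 1089 / 153.33 ≈ 7.10.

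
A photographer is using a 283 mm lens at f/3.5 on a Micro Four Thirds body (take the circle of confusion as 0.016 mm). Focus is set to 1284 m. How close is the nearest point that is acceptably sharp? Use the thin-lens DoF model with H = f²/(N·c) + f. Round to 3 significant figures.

677 m

Hyperfocal distance H = f²/(N·c) + f = 283²/(3.5 × 0.016) + 283 = 80089/0.056 + 283 ≈ 1430443.7 mm ≈ 1430 m.
Near limit Dn = s·(H − f)/(H + s − 2f) = 1284000 × (1430443.7 − 283) / (1430443.7 + 1284000 − 2 × 283) = 1284000 × 1430160.7 / 2713877.7 ≈ 676643 mm ≈ 677 m.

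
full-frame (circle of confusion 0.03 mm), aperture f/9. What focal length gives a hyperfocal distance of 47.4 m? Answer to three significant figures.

From H = f²/(N·c) + f, with f ≪ H: f ≈ √(H·N·c) = √(47400 × 9 × 0.03) = √12798 ≈ 113.1 mm.
The +f correction barely moves this — solving exactly, f² + N·c·f − N·c·H = 0 ⇒ f = (−N·c + √((N·c)² + 4·N·c·H))/2 = (−0.27 + √51192)/2 ≈ 112.99 mm, so f ≈ 113 mm.

113 mm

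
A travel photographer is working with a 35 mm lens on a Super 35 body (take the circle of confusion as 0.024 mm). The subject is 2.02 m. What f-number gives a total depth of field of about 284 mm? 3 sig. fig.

Write h = H − f = f²/(N·c). The thin-lens limits are Dn = s·h/(h + (s−f)) and Df = s·h/(h − (s−f)), so DoF = Df − Dn = 2·s·(s−f)·h / (h² − (s−f)²).
That is a quadratic in h: DoF·h² − 2·s·(s−f)·h − DoF·(s−f)² = 0 ⇒ h = (s−f)·(s + √(s² + DoF²)) / DoF = 1985 × (2020 + √(2020² + 284²)) / 284 = 1985 × (2020 + 2039.87) / 284 ≈ 28376 mm.
Then N = f²/(c·h) = 35² / (0.024 × 28376) = 1225 / 681.03 ≈ 1.80.

f/1.80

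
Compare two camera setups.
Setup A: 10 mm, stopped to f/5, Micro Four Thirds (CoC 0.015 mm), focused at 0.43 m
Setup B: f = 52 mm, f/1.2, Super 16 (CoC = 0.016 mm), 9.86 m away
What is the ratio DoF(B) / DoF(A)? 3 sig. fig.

4.59

Setup A: H = 10²/(5×0.015) + 10 ≈ 1343.3 mm; DoF = Df − Dn = 627.74 − 327.00 ≈ 300.74 mm.
Setup B: H = 52²/(1.2×0.016) + 52 ≈ 140885.3 mm; DoF = Df − Dn = 10598.1 − 9218.0 ≈ 1380.1 mm.
Ratio = 1380.1 / 300.74 ≈ 4.59.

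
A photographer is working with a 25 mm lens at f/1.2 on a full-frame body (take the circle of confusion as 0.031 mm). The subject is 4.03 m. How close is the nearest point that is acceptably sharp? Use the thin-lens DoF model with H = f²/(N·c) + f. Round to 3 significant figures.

3.25 m

Hyperfocal distance H = f²/(N·c) + f = 25²/(1.2 × 0.031) + 25 = 625/0.0372 + 25 ≈ 16826.1 mm ≈ 16.83 m.
Near limit Dn = s·(H − f)/(H + s − 2f) = 4030 × (16826.1 − 25) / (16826.1 + 4030 − 2 × 25) = 4030 × 16801.1 / 20806.1 ≈ 3254.3 mm ≈ 3.25 m.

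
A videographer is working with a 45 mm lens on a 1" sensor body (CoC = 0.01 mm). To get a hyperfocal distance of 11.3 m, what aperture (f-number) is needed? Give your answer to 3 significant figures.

Rearrange H = f²/(N·c) + f for N: N = f² / ((H − f)·c).
N = 45² / ((11300 − 45) × 0.01) = 2025 / 112.5 ≈ 18.

f/18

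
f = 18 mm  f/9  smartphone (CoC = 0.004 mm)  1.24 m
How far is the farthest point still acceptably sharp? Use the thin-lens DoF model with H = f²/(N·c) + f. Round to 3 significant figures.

1.43 m

Hyperfocal distance H = f²/(N·c) + f = 18²/(9 × 0.004) + 18 = 324/0.036 + 18 ≈ 9018.0 mm ≈ 9.018 m.
Far limit Df = s·(H − f)/(H − s) = 1240 × (9018.0 − 18) / (9018.0 − 1240) = 1240 × 9000.0 / 7778.0 ≈ 1434.8 mm ≈ 1.43 m.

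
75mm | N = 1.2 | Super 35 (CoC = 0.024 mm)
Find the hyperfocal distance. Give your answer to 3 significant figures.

195 m

Hyperfocal distance H = f²/(N·c) + f = 75²/(1.2 × 0.024) + 75 = 5625/0.0288 + 75 ≈ 195387.5 mm ≈ 195 m.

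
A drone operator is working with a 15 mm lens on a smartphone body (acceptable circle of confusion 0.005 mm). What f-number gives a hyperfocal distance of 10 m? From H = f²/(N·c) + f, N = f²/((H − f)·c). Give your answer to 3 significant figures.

f/4.51

Rearrange H = f²/(N·c) + f for N: N = f² / ((H − f)·c).
N = 15² / ((10000 − 15) × 0.005) = 225 / 49.93 ≈ 4.51.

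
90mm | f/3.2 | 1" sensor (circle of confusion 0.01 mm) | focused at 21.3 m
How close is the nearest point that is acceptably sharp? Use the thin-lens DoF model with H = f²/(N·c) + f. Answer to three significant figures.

19.7 m

Hyperfocal distance H = f²/(N·c) + f = 90²/(3.2 × 0.01) + 90 = 8100/0.032 + 90 ≈ 253215.0 mm ≈ 253.2 m.
Near limit Dn = s·(H − f)/(H + s − 2f) = 21300 × (253215.0 − 90) / (253215.0 + 21300 − 2 × 90) = 21300 × 253125.0 / 274335.0 ≈ 19653 mm ≈ 19.7 m.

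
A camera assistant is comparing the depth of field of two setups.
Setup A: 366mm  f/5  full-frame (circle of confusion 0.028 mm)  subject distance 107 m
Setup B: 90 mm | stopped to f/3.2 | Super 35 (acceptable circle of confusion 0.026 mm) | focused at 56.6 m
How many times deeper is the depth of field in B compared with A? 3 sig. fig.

Setup A: H = 366²/(5×0.028) + 366 ≈ 957194.6 mm; DoF = Df − Dn = 120420 − 96271 ≈ 24149 mm.
Setup B: H = 90²/(3.2×0.026) + 90 ≈ 97445.8 mm; DoF = Df − Dn = 134906 − 35813 ≈ 99093 mm.
Ratio = 99093 / 24149 ≈ 4.10.

4.10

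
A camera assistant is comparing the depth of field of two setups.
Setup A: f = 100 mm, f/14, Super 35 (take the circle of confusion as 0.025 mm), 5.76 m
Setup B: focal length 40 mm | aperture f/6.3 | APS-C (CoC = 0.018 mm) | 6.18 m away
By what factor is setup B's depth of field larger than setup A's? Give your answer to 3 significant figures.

Setup A: H = 100²/(14×0.025) + 100 ≈ 28671.4 mm; DoF = Df − Dn = 7182.9 − 4807.6 ≈ 2375.3 mm.
Setup B: H = 40²/(6.3×0.018) + 40 ≈ 14149.3 mm; DoF = Df − Dn = 10941.4 − 4306.1 ≈ 6635.3 mm.
Ratio = 6635.3 / 2375.3 ≈ 2.79.

2.79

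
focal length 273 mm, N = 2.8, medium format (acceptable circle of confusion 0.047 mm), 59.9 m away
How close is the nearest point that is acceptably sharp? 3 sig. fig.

Hyperfocal distance H = f²/(N·c) + f = 273²/(2.8 × 0.047) + 273 = 74529/0.1316 + 273 ≈ 566602.8 mm ≈ 566.6 m.
Near limit Dn = s·(H − f)/(H + s − 2f) = 59900 × (566602.8 − 273) / (566602.8 + 59900 − 2 × 273) = 59900 × 566329.8 / 625956.8 ≈ 54194 mm ≈ 54.2 m.

54.2 m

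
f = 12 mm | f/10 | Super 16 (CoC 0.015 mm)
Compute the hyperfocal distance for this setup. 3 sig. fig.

Hyperfocal distance H = f²/(N·c) + f = 12²/(10 × 0.015) + 12 = 144/0.15 + 12 ≈ 972.0 mm ≈ 0.972 m.

0.972 m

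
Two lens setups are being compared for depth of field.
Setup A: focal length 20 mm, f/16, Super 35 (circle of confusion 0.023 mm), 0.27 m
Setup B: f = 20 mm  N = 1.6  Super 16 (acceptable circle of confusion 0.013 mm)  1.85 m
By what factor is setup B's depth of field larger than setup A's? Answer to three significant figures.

Setup A: H = 20²/(16×0.023) + 20 ≈ 1107.0 mm; DoF = Df − Dn = 350.65 − 219.51 ≈ 131.14 mm.
Setup B: H = 20²/(1.6×0.013) + 20 ≈ 19250.8 mm; DoF = Df − Dn = 2044.56 − 1689.25 ≈ 355.31 mm.
Ratio = 355.31 / 131.14 ≈ 2.71.

2.71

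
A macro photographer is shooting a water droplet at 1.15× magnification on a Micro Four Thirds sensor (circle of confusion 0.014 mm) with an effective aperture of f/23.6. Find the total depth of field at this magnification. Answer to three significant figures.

At magnification m, DoF ≈ 2·N_eff·c/m² = 2 × 23.6 × 0.014 / 1.15² = 0.6608 / 1.322 ≈ 0.5 mm.

0.500 mm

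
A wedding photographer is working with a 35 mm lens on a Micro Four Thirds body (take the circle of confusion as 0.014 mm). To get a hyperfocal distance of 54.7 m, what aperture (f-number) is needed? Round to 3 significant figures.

Rearrange H = f²/(N·c) + f for N: N = f² / ((H − f)·c).
N = 35² / ((54700 − 35) × 0.014) = 1225 / 765.3 ≈ 1.60.

f/1.60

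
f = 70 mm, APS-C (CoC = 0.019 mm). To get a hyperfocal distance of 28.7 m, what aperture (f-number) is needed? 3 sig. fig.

f/9.01

Rearrange H = f²/(N·c) + f for N: N = f² / ((H − f)·c).
N = 70² / ((28700 − 70) × 0.019) = 4900 / 544.0 ≈ 9.01.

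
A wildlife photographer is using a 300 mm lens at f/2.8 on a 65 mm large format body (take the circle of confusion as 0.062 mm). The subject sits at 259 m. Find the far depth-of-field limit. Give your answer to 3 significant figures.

517 m

Hyperfocal distance H = f²/(N·c) + f = 300²/(2.8 × 0.062) + 300 = 90000/0.1736 + 300 ≈ 518733.2 mm ≈ 518.7 m.
Far limit Df = s·(H − f)/(H − s) = 259000 × (518733.2 − 300) / (518733.2 − 259000) = 259000 × 518433.2 / 259733.2 ≈ 516970 mm ≈ 517 m.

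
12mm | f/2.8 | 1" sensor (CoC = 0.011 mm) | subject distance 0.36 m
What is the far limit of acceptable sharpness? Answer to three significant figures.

Hyperfocal distance H = f²/(N·c) + f = 12²/(2.8 × 0.011) + 12 = 144/0.0308 + 12 ≈ 4687.3 mm ≈ 4.687 m.
Far limit Df = s·(H − f)/(H − s) = 360 × (4687.3 − 12) / (4687.3 − 360) = 360 × 4675.3 / 4327.3 ≈ 388.95 mm.

389 mm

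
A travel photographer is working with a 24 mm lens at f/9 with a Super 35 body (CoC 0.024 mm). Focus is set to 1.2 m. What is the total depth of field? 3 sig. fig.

1.31 m

Hyperfocal distance H = f²/(N·c) + f = 24²/(9 × 0.024) + 24 = 576/0.216 + 24 ≈ 2690.7 mm ≈ 2.691 m.
Near limit Dn = s·(H − f)/(H + s − 2f) = 1200 × (2690.7 − 24) / (2690.7 + 1200 − 2 × 24) = 1200 × 2666.7 / 3842.7 ≈ 832.8 mm.
Far limit Df = s·(H − f)/(H − s) = 1200 × (2690.7 − 24) / (2690.7 − 1200) = 1200 × 2666.7 / 1490.7 ≈ 2146.7 mm.
Depth of field = Df − Dn = 2146.7 − 832.8 ≈ 1313.9 mm ≈ 1.31 m.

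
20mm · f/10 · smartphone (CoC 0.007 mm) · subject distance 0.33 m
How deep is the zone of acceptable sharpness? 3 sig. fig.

35.9 mm

Hyperfocal distance H = f²/(N·c) + f = 20²/(10 × 0.007) + 20 = 400/0.07 + 20 ≈ 5734.3 mm ≈ 5.734 m.
Near limit Dn = s·(H − f)/(H + s − 2f) = 330 × (5734.3 − 20) / (5734.3 + 330 − 2 × 20) = 330 × 5714.3 / 6024.3 ≈ 313.019 mm.
Far limit Df = s·(H − f)/(H − s) = 330 × (5734.3 − 20) / (5734.3 − 330) = 330 × 5714.3 / 5404.3 ≈ 348.929 mm.
Depth of field = Df − Dn = 348.929 − 313.019 ≈ 35.910 mm.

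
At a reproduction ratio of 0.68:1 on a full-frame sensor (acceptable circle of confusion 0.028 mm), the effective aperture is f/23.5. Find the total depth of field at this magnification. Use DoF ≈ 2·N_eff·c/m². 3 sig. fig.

2.85 mm

At magnification m, DoF ≈ 2·N_eff·c/m² = 2 × 23.5 × 0.028 / 0.68² = 1.316 / 0.4624 ≈ 2.85 mm.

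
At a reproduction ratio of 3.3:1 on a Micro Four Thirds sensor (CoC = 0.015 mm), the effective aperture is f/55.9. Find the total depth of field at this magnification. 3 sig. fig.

0.154 mm

At magnification m, DoF ≈ 2·N_eff·c/m² = 2 × 55.9 × 0.015 / 3.3² = 1.677 / 10.89 ≈ 0.154 mm.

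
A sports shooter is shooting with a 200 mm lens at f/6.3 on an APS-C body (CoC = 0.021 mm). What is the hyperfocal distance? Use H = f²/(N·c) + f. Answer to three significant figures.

Hyperfocal distance H = f²/(N·c) + f = 200²/(6.3 × 0.021) + 200 = 40000/0.1323 + 200 ≈ 302543.2 mm ≈ 303 m.

303 m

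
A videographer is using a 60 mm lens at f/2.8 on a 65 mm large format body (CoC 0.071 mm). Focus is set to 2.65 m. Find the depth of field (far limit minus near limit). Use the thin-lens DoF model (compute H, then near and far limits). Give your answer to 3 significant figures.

0.774 m

Hyperfocal distance H = f²/(N·c) + f = 60²/(2.8 × 0.071) + 60 = 3600/0.1988 + 60 ≈ 18168.7 mm ≈ 18.17 m.
Near limit Dn = s·(H − f)/(H + s − 2f) = 2650 × (18168.7 − 60) / (18168.7 + 2650 − 2 × 60) = 2650 × 18108.7 / 20698.7 ≈ 2318.41 mm.
Far limit Df = s·(H − f)/(H − s) = 2650 × (18168.7 − 60) / (18168.7 − 2650) = 2650 × 18108.7 / 15518.7 ≈ 3092.27 mm.
Depth of field = Df − Dn = 3092.27 − 2318.41 ≈ 773.86 mm ≈ 0.774 m.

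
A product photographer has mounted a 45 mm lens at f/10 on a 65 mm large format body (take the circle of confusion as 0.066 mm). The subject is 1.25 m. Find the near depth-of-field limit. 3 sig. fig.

Hyperfocal distance H = f²/(N·c) + f = 45²/(10 × 0.066) + 45 = 2025/0.66 + 45 ≈ 3113.2 mm ≈ 3.113 m.
Near limit Dn = s·(H − f)/(H + s − 2f) = 1250 × (3113.2 − 45) / (3113.2 + 1250 − 2 × 45) = 1250 × 3068.2 / 4273.2 ≈ 897.51 mm ≈ 0.898 m.

0.898 m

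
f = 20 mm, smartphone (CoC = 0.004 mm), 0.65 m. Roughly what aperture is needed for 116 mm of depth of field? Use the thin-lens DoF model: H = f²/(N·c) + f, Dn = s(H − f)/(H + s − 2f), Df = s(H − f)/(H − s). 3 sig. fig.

f/14.1

Write h = H − f = f²/(N·c). The thin-lens limits are Dn = s·h/(h + (s−f)) and Df = s·h/(h − (s−f)), so DoF = Df − Dn = 2·s·(s−f)·h / (h² − (s−f)²).
That is a quadratic in h: DoF·h² − 2·s·(s−f)·h − DoF·(s−f)² = 0 ⇒ h = (s−f)·(s + √(s² + DoF²)) / DoF = 630 × (650 + √(650² + 116²)) / 116 = 630 × (650 + 660.270) / 116 ≈ 7116.1 mm.
Then N = f²/(c·h) = 20² / (0.004 × 7116.1) = 400 / 28.464 ≈ 14.1.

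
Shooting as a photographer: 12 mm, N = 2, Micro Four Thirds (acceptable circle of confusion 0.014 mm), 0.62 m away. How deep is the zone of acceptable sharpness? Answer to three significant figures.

Hyperfocal distance H = f²/(N·c) + f = 12²/(2 × 0.014) + 12 = 144/0.028 + 12 ≈ 5154.9 mm ≈ 5.155 m.
Near limit Dn = s·(H − f)/(H + s − 2f) = 620 × (5154.9 − 12) / (5154.9 + 620 − 2 × 12) = 620 × 5142.9 / 5750.9 ≈ 554.45 mm.
Far limit Df = s·(H − f)/(H − s) = 620 × (5154.9 − 12) / (5154.9 − 620) = 620 × 5142.9 / 4534.9 ≈ 703.12 mm.
Depth of field = Df − Dn = 703.12 − 554.45 ≈ 148.67 mm.

149 mm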